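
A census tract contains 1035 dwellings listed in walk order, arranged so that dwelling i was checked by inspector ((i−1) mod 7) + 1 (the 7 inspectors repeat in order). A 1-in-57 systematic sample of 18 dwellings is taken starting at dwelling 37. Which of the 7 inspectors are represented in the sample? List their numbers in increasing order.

Consecutive selections differ by k = 57, so their inspector numbers differ by 57 mod 7 = 1.
gcd(57, 7) = 1, so the sample visits 7/1 = 7 distinct residues mod 7.
Start 37 is inspector 2; the inspectors hit are 1, 2, 3, 4, 5, 6, 7.

1, 2, 3, 4, 5, 6, 7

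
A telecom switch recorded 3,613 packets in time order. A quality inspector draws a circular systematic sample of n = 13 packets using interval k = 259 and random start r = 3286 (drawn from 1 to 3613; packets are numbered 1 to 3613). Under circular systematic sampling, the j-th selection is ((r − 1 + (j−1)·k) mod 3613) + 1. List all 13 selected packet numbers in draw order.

3286, 3545, 191, 450, 709, 968, 1227, 1486, 1745, 2004, 2263, 2522, 2781

Selection 1: 3286
Selection 2: 3286 + 259 = 3545
Selection 3: 3545 + 259 = 3804 → 3804 − 3613 = 191
Selection 4: 191 + 259 = 450
Selection 5: 450 + 259 = 709
Selection 6: 709 + 259 = 968
Selection 7: 968 + 259 = 1227
Selection 8: 1227 + 259 = 1486
Selection 9: 1486 + 259 = 1745
Selection 10: 1745 + 259 = 2004
Selection 11: 2004 + 259 = 2263
Selection 12: 2263 + 259 = 2522
Selection 13: 2522 + 259 = 2781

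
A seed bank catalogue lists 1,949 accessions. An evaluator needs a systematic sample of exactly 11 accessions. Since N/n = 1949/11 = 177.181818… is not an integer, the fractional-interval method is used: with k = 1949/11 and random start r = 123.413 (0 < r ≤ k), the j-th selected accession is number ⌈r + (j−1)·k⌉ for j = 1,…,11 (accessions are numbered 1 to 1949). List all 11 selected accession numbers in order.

124, 301, 478, 655, 833, 1010, 1187, 1364, 1541, 1719, 1896

j=1: r + 0k = 123.413 → ⌈·⌉ = 124
j=2: r + 1k = 300.594818… → ⌈·⌉ = 301
j=3: r + 2k = 477.776636… → ⌈·⌉ = 478
j=4: r + 3k = 654.958454… → ⌈·⌉ = 655
j=5: r + 4k = 832.140272… → ⌈·⌉ = 833
j=6: r + 5k = 1009.322090… → ⌈·⌉ = 1010
j=7: r + 6k = 1186.503909… → ⌈·⌉ = 1187
j=8: r + 7k = 1363.685727… → ⌈·⌉ = 1364
j=9: r + 8k = 1540.867545… → ⌈·⌉ = 1541
j=10: r + 9k = 1718.049363… → ⌈·⌉ = 1719
j=11: r + 10k = 1895.231181… → ⌈·⌉ = 1896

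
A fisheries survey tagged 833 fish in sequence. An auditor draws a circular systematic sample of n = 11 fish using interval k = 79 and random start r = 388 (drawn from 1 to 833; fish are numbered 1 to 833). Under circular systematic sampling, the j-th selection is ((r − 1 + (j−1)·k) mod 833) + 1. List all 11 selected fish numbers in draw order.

Selection 1: 388
Selection 2: 388 + 79 = 467
Selection 3: 467 + 79 = 546
Selection 4: 546 + 79 = 625
Selection 5: 625 + 79 = 704
Selection 6: 704 + 79 = 783
Selection 7: 783 + 79 = 862 → 862 − 833 = 29
Selection 8: 29 + 79 = 108
Selection 9: 108 + 79 = 187
Selection 10: 187 + 79 = 266
Selection 11: 266 + 79 = 345

388, 467, 546, 625, 704, 783, 29, 108, 187, 266, 345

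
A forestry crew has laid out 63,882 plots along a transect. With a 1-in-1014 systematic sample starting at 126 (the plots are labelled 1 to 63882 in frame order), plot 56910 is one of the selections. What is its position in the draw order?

57

k = 1014
position = (56910 − 126)/1014 + 1 = 56784/1014 + 1 = 56 + 1 = 57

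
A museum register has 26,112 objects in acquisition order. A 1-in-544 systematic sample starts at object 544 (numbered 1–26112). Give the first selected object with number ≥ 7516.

7616

k = 544
Steps past start: ⌈(7516 − 544)/544⌉ = ⌈6972/544⌉ = 13
Selected object: 544 + 13×544 = 7616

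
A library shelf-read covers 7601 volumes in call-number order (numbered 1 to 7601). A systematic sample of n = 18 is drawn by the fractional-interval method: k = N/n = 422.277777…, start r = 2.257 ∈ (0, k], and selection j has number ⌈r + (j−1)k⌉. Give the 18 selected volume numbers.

3, 425, 847, 1270, 1692, 2114, 2536, 2959, 3381, 3803, 4226, 4648, 5070, 5492, 5915, 6337, 6759, 7181

j=1: r + 0k = 2.257 → ⌈·⌉ = 3
j=2: r + 1k = 424.534777… → ⌈·⌉ = 425
j=3: r + 2k = 846.812555… → ⌈·⌉ = 847
j=4: r + 3k = 1269.090333… → ⌈·⌉ = 1270
j=5: r + 4k = 1691.368111… → ⌈·⌉ = 1692
j=6: r + 5k = 2113.645888… → ⌈·⌉ = 2114
j=7: r + 6k = 2535.923666… → ⌈·⌉ = 2536
j=8: r + 7k = 2958.201444… → ⌈·⌉ = 2959
j=9: r + 8k = 3380.479222… → ⌈·⌉ = 3381
j=10: r + 9k = 3802.757 → ⌈·⌉ = 3803
j=11: r + 10k = 4225.034777… → ⌈·⌉ = 4226
j=12: r + 11k = 4647.312555… → ⌈·⌉ = 4648
j=13: r + 12k = 5069.590333… → ⌈·⌉ = 5070
j=14: r + 13k = 5491.868111… → ⌈·⌉ = 5492
j=15: r + 14k = 5914.145888… → ⌈·⌉ = 5915
j=16: r + 15k = 6336.423666… → ⌈·⌉ = 6337
j=17: r + 16k = 6758.701444… → ⌈·⌉ = 6759
j=18: r + 17k = 7180.979222… → ⌈·⌉ = 7181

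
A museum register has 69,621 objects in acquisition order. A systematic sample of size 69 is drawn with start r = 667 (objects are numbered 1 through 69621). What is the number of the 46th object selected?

46072

k = 69621/69 = 1009
46th selection = r + (46−1)·k = 667 + 45×1009 = 667 + 45405 = 46072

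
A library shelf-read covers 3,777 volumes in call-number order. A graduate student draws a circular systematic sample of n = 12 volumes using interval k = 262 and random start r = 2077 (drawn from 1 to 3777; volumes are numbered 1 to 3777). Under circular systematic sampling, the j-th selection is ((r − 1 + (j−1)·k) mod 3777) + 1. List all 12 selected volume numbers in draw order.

Selection 1: 2077
Selection 2: 2077 + 262 = 2339
Selection 3: 2339 + 262 = 2601
Selection 4: 2601 + 262 = 2863
Selection 5: 2863 + 262 = 3125
Selection 6: 3125 + 262 = 3387
Selection 7: 3387 + 262 = 3649
Selection 8: 3649 + 262 = 3911 → 3911 − 3777 = 134
Selection 9: 134 + 262 = 396
Selection 10: 396 + 262 = 658
Selection 11: 658 + 262 = 920
Selection 12: 920 + 262 = 1182

2077, 2339, 2601, 2863, 3125, 3387, 3649, 134, 396, 658, 920, 1182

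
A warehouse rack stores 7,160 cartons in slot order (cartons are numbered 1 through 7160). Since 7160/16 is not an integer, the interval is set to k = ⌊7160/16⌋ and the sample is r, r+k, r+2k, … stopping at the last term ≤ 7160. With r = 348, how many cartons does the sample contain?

16

k = ⌊7160/16⌋ = 447
Achieved size = ⌊(7160 − 348)/447⌋ + 1 = ⌊6812/447⌋ + 1 = 15 + 1 = 16
(last selection: 348 + 15×447 = 7053 ≤ 7160; next would be 7500 > 7160)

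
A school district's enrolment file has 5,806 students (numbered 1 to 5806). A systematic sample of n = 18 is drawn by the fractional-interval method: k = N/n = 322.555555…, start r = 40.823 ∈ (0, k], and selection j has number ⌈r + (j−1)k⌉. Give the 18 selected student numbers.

j=1: r + 0k = 40.823 → ⌈·⌉ = 41
j=2: r + 1k = 363.378555… → ⌈·⌉ = 364
j=3: r + 2k = 685.934111… → ⌈·⌉ = 686
j=4: r + 3k = 1008.489666… → ⌈·⌉ = 1009
j=5: r + 4k = 1331.045222… → ⌈·⌉ = 1332
j=6: r + 5k = 1653.600777… → ⌈·⌉ = 1654
j=7: r + 6k = 1976.156333… → ⌈·⌉ = 1977
j=8: r + 7k = 2298.711888… → ⌈·⌉ = 2299
j=9: r + 8k = 2621.267444… → ⌈·⌉ = 2622
j=10: r + 9k = 2943.823 → ⌈·⌉ = 2944
j=11: r + 10k = 3266.378555… → ⌈·⌉ = 3267
j=12: r + 11k = 3588.934111… → ⌈·⌉ = 3589
j=13: r + 12k = 3911.489666… → ⌈·⌉ = 3912
j=14: r + 13k = 4234.045222… → ⌈·⌉ = 4235
j=15: r + 14k = 4556.600777… → ⌈·⌉ = 4557
j=16: r + 15k = 4879.156333… → ⌈·⌉ = 4880
j=17: r + 16k = 5201.711888… → ⌈·⌉ = 5202
j=18: r + 17k = 5524.267444… → ⌈·⌉ = 5525

41, 364, 686, 1009, 1332, 1654, 1977, 2299, 2622, 2944, 3267, 3589, 3912, 4235, 4557, 4880, 5202, 5525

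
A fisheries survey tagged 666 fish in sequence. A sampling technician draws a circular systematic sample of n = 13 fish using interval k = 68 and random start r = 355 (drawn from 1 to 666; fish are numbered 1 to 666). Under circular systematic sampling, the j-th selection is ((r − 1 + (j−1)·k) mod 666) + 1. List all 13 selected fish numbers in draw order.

355, 423, 491, 559, 627, 29, 97, 165, 233, 301, 369, 437, 505

Selection 1: 355
Selection 2: 355 + 68 = 423
Selection 3: 423 + 68 = 491
Selection 4: 491 + 68 = 559
Selection 5: 559 + 68 = 627
Selection 6: 627 + 68 = 695 → 695 − 666 = 29
Selection 7: 29 + 68 = 97
Selection 8: 97 + 68 = 165
Selection 9: 165 + 68 = 233
Selection 10: 233 + 68 = 301
Selection 11: 301 + 68 = 369
Selection 12: 369 + 68 = 437
Selection 13: 437 + 68 = 505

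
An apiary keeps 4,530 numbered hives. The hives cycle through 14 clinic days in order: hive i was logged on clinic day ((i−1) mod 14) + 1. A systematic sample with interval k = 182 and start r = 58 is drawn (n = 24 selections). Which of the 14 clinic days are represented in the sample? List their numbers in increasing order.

2

Consecutive selections differ by k = 182, so their clinic day numbers differ by 182 mod 14 = 0.
gcd(182, 14) = 14, so the sample visits 14/14 = 1 distinct residues mod 14.
Start 58 is clinic day 2; the clinic days hit are 2.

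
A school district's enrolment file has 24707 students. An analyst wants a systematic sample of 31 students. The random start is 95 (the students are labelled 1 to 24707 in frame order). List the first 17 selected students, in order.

k = N/n = 24707/31 = 797
student 1: 95
student 2: 95 + 797 = 892
student 3: 892 + 797 = 1689
student 4: 1689 + 797 = 2486
student 5: 2486 + 797 = 3283
student 6: 3283 + 797 = 4080
student 7: 4080 + 797 = 4877
student 8: 4877 + 797 = 5674
student 9: 5674 + 797 = 6471
student 10: 6471 + 797 = 7268
student 11: 7268 + 797 = 8065
student 12: 8065 + 797 = 8862
student 13: 8862 + 797 = 9659
student 14: 9659 + 797 = 10456
student 15: 10456 + 797 = 11253
student 16: 11253 + 797 = 12050
student 17: 12050 + 797 = 12847

95, 892, 1689, 2486, 3283, 4080, 4877, 5674, 6471, 7268, 8065, 8862, 9659, 10456, 11253, 12050, 12847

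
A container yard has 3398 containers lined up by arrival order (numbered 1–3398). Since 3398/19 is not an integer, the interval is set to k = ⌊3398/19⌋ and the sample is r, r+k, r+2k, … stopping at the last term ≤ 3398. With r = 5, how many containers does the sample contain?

20

k = ⌊3398/19⌋ = 178
Achieved size = ⌊(3398 − 5)/178⌋ + 1 = ⌊3393/178⌋ + 1 = 19 + 1 = 20
(last selection: 5 + 19×178 = 3387 ≤ 3398; next would be 3565 > 3398)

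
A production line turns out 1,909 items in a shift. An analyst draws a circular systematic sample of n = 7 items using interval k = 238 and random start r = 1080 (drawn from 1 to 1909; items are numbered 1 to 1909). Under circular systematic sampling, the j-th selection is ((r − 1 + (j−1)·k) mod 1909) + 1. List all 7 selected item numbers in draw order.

Selection 1: 1080
Selection 2: 1080 + 238 = 1318
Selection 3: 1318 + 238 = 1556
Selection 4: 1556 + 238 = 1794
Selection 5: 1794 + 238 = 2032 → 2032 − 1909 = 123
Selection 6: 123 + 238 = 361
Selection 7: 361 + 238 = 599

1080, 1318, 1556, 1794, 123, 361, 599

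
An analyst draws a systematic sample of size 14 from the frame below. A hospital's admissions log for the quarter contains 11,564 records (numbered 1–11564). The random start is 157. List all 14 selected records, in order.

157, 983, 1809, 2635, 3461, 4287, 5113, 5939, 6765, 7591, 8417, 9243, 10069, 10895

k = N/n = 11564/14 = 826
record 1: 157
record 2: 157 + 826 = 983
record 3: 983 + 826 = 1809
record 4: 1809 + 826 = 2635
record 5: 2635 + 826 = 3461
record 6: 3461 + 826 = 4287
record 7: 4287 + 826 = 5113
record 8: 5113 + 826 = 5939
record 9: 5939 + 826 = 6765
record 10: 6765 + 826 = 7591
record 11: 7591 + 826 = 8417
record 12: 8417 + 826 = 9243
record 13: 9243 + 826 = 10069
record 14: 10069 + 826 = 10895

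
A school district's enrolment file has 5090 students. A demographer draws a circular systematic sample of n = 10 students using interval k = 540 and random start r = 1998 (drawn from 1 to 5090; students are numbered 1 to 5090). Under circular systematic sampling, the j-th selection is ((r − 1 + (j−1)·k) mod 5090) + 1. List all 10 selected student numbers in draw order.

1998, 2538, 3078, 3618, 4158, 4698, 148, 688, 1228, 1768

Selection 1: 1998
Selection 2: 1998 + 540 = 2538
Selection 3: 2538 + 540 = 3078
Selection 4: 3078 + 540 = 3618
Selection 5: 3618 + 540 = 4158
Selection 6: 4158 + 540 = 4698
Selection 7: 4698 + 540 = 5238 → 5238 − 5090 = 148
Selection 8: 148 + 540 = 688
Selection 9: 688 + 540 = 1228
Selection 10: 1228 + 540 = 1768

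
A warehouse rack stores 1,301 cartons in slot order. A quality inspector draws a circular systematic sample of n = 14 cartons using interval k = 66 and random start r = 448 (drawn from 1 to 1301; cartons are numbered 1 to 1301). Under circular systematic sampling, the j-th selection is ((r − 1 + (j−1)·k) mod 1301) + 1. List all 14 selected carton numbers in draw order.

Selection 1: 448
Selection 2: 448 + 66 = 514
Selection 3: 514 + 66 = 580
Selection 4: 580 + 66 = 646
Selection 5: 646 + 66 = 712
Selection 6: 712 + 66 = 778
Selection 7: 778 + 66 = 844
Selection 8: 844 + 66 = 910
Selection 9: 910 + 66 = 976
Selection 10: 976 + 66 = 1042
Selection 11: 1042 + 66 = 1108
Selection 12: 1108 + 66 = 1174
Selection 13: 1174 + 66 = 1240
Selection 14: 1240 + 66 = 1306 → 1306 − 1301 = 5

448, 514, 580, 646, 712, 778, 844, 910, 976, 1042, 1108, 1174, 1240, 5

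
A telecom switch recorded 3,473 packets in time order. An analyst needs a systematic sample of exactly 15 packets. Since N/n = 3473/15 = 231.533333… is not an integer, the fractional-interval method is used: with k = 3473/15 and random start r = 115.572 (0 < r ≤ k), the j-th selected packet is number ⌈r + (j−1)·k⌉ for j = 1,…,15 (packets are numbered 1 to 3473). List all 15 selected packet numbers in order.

116, 348, 579, 811, 1042, 1274, 1505, 1737, 1968, 2200, 2431, 2663, 2894, 3126, 3358

j=1: r + 0k = 115.572 → ⌈·⌉ = 116
j=2: r + 1k = 347.105333… → ⌈·⌉ = 348
j=3: r + 2k = 578.638666… → ⌈·⌉ = 579
j=4: r + 3k = 810.172 → ⌈·⌉ = 811
j=5: r + 4k = 1041.705333… → ⌈·⌉ = 1042
j=6: r + 5k = 1273.238666… → ⌈·⌉ = 1274
j=7: r + 6k = 1504.772 → ⌈·⌉ = 1505
j=8: r + 7k = 1736.305333… → ⌈·⌉ = 1737
j=9: r + 8k = 1967.838666… → ⌈·⌉ = 1968
j=10: r + 9k = 2199.372 → ⌈·⌉ = 2200
j=11: r + 10k = 2430.905333… → ⌈·⌉ = 2431
j=12: r + 11k = 2662.438666… → ⌈·⌉ = 2663
j=13: r + 12k = 2893.972 → ⌈·⌉ = 2894
j=14: r + 13k = 3125.505333… → ⌈·⌉ = 3126
j=15: r + 14k = 3357.038666… → ⌈·⌉ = 3358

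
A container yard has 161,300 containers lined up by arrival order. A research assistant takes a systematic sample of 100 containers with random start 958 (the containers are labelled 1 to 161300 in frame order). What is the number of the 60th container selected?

k = 161300/100 = 1613
60th selection = r + (60−1)·k = 958 + 59×1613 = 958 + 95167 = 96125

96125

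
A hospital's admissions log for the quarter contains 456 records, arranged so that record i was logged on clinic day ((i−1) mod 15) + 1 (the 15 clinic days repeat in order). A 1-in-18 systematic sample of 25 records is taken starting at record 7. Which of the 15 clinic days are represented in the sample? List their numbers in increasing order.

1, 4, 7, 10, 13

Consecutive selections differ by k = 18, so their clinic day numbers differ by 18 mod 15 = 3.
gcd(18, 15) = 3, so the sample visits 15/3 = 5 distinct residues mod 15.
Start 7 is clinic day 7; the clinic days hit are 1, 4, 7, 10, 13.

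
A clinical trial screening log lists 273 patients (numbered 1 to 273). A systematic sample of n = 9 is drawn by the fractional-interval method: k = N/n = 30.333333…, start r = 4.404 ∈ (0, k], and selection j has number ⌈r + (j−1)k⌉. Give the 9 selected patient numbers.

5, 35, 66, 96, 126, 157, 187, 217, 248

j=1: r + 0k = 4.404 → ⌈·⌉ = 5
j=2: r + 1k = 34.737333… → ⌈·⌉ = 35
j=3: r + 2k = 65.070666… → ⌈·⌉ = 66
j=4: r + 3k = 95.404 → ⌈·⌉ = 96
j=5: r + 4k = 125.737333… → ⌈·⌉ = 126
j=6: r + 5k = 156.070666… → ⌈·⌉ = 157
j=7: r + 6k = 186.404 → ⌈·⌉ = 187
j=8: r + 7k = 216.737333… → ⌈·⌉ = 217
j=9: r + 8k = 247.070666… → ⌈·⌉ = 248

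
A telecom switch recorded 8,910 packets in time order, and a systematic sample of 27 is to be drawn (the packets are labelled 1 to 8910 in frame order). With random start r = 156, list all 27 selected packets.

156, 486, 816, 1146, 1476, 1806, 2136, 2466, 2796, 3126, 3456, 3786, 4116, 4446, 4776, 5106, 5436, 5766, 6096, 6426, 6756, 7086, 7416, 7746, 8076, 8406, 8736

k = N/n = 8910/27 = 330
packet 1: 156
packet 2: 156 + 330 = 486
packet 3: 486 + 330 = 816
packet 4: 816 + 330 = 1146
packet 5: 1146 + 330 = 1476
packet 6: 1476 + 330 = 1806
packet 7: 1806 + 330 = 2136
packet 8: 2136 + 330 = 2466
packet 9: 2466 + 330 = 2796
packet 10: 2796 + 330 = 3126
packet 11: 3126 + 330 = 3456
packet 12: 3456 + 330 = 3786
packet 13: 3786 + 330 = 4116
packet 14: 4116 + 330 = 4446
packet 15: 4446 + 330 = 4776
packet 16: 4776 + 330 = 5106
packet 17: 5106 + 330 = 5436
packet 18: 5436 + 330 = 5766
packet 19: 5766 + 330 = 6096
packet 20: 6096 + 330 = 6426
packet 21: 6426 + 330 = 6756
packet 22: 6756 + 330 = 7086
packet 23: 7086 + 330 = 7416
packet 24: 7416 + 330 = 7746
packet 25: 7746 + 330 = 8076
packet 26: 8076 + 330 = 8406
packet 27: 8406 + 330 = 8736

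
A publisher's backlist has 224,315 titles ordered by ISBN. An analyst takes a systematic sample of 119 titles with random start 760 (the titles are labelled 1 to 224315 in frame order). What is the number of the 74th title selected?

138365

k = 224315/119 = 1885
74th selection = r + (74−1)·k = 760 + 73×1885 = 760 + 137605 = 138365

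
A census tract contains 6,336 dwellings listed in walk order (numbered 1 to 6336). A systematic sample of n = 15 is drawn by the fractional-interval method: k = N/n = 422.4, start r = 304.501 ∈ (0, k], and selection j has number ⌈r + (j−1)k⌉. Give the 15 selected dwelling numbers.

j=1: r + 0k = 304.501 → ⌈·⌉ = 305
j=2: r + 1k = 726.901 → ⌈·⌉ = 727
j=3: r + 2k = 1149.301 → ⌈·⌉ = 1150
j=4: r + 3k = 1571.701 → ⌈·⌉ = 1572
j=5: r + 4k = 1994.101 → ⌈·⌉ = 1995
j=6: r + 5k = 2416.501 → ⌈·⌉ = 2417
j=7: r + 6k = 2838.901 → ⌈·⌉ = 2839
j=8: r + 7k = 3261.301 → ⌈·⌉ = 3262
j=9: r + 8k = 3683.701 → ⌈·⌉ = 3684
j=10: r + 9k = 4106.101 → ⌈·⌉ = 4107
j=11: r + 10k = 4528.501 → ⌈·⌉ = 4529
j=12: r + 11k = 4950.901 → ⌈·⌉ = 4951
j=13: r + 12k = 5373.301 → ⌈·⌉ = 5374
j=14: r + 13k = 5795.701 → ⌈·⌉ = 5796
j=15: r + 14k = 6218.101 → ⌈·⌉ = 6219

305, 727, 1150, 1572, 1995, 2417, 2839, 3262, 3684, 4107, 4529, 4951, 5374, 5796, 6219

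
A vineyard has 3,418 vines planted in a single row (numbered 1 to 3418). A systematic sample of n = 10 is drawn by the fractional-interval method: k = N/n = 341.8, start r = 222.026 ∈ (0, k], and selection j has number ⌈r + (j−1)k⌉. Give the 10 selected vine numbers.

j=1: r + 0k = 222.026 → ⌈·⌉ = 223
j=2: r + 1k = 563.826 → ⌈·⌉ = 564
j=3: r + 2k = 905.626 → ⌈·⌉ = 906
j=4: r + 3k = 1247.426 → ⌈·⌉ = 1248
j=5: r + 4k = 1589.226 → ⌈·⌉ = 1590
j=6: r + 5k = 1931.026 → ⌈·⌉ = 1932
j=7: r + 6k = 2272.826 → ⌈·⌉ = 2273
j=8: r + 7k = 2614.626 → ⌈·⌉ = 2615
j=9: r + 8k = 2956.426 → ⌈·⌉ = 2957
j=10: r + 9k = 3298.226 → ⌈·⌉ = 3299

223, 564, 906, 1248, 1590, 1932, 2273, 2615, 2957, 3299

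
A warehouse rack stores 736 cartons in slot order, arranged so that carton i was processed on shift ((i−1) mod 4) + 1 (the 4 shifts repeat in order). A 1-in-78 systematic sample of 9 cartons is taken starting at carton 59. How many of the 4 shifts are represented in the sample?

Consecutive selections differ by k = 78, so their shift numbers differ by 78 mod 4 = 2.
gcd(78, 4) = 2, so the sample visits 4/2 = 2 distinct residues mod 4.
Start 59 is shift 3; the shifts hit are 1, 3.

2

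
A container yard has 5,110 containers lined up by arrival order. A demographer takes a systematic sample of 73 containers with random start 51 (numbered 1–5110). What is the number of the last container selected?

k = 5110/73 = 70
73rd selection = r + (73−1)·k = 51 + 72×70 = 51 + 5040 = 5091

5091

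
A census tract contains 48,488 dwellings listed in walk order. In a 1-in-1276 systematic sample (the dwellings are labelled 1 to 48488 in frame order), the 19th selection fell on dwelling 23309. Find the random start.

k = 1276
r = 23309 − (19−1)×1276 = 23309 − 22968 = 341

341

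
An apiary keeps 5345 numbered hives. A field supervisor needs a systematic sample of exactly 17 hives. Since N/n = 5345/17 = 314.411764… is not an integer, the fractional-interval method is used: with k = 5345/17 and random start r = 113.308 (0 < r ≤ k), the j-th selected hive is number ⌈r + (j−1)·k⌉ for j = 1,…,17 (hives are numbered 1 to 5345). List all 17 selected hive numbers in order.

114, 428, 743, 1057, 1371, 1686, 2000, 2315, 2629, 2944, 3258, 3572, 3887, 4201, 4516, 4830, 5144

j=1: r + 0k = 113.308 → ⌈·⌉ = 114
j=2: r + 1k = 427.719764… → ⌈·⌉ = 428
j=3: r + 2k = 742.131529… → ⌈·⌉ = 743
j=4: r + 3k = 1056.543294… → ⌈·⌉ = 1057
j=5: r + 4k = 1370.955058… → ⌈·⌉ = 1371
j=6: r + 5k = 1685.366823… → ⌈·⌉ = 1686
j=7: r + 6k = 1999.778588… → ⌈·⌉ = 2000
j=8: r + 7k = 2314.190352… → ⌈·⌉ = 2315
j=9: r + 8k = 2628.602117… → ⌈·⌉ = 2629
j=10: r + 9k = 2943.013882… → ⌈·⌉ = 2944
j=11: r + 10k = 3257.425647… → ⌈·⌉ = 3258
j=12: r + 11k = 3571.837411… → ⌈·⌉ = 3572
j=13: r + 12k = 3886.249176… → ⌈·⌉ = 3887
j=14: r + 13k = 4200.660941… → ⌈·⌉ = 4201
j=15: r + 14k = 4515.072705… → ⌈·⌉ = 4516
j=16: r + 15k = 4829.484470… → ⌈·⌉ = 4830
j=17: r + 16k = 5143.896235… → ⌈·⌉ = 5144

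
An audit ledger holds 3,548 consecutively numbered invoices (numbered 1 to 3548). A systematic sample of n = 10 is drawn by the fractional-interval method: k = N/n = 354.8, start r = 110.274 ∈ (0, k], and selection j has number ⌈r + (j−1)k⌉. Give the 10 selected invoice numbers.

111, 466, 820, 1175, 1530, 1885, 2240, 2594, 2949, 3304

j=1: r + 0k = 110.274 → ⌈·⌉ = 111
j=2: r + 1k = 465.074 → ⌈·⌉ = 466
j=3: r + 2k = 819.874 → ⌈·⌉ = 820
j=4: r + 3k = 1174.674 → ⌈·⌉ = 1175
j=5: r + 4k = 1529.474 → ⌈·⌉ = 1530
j=6: r + 5k = 1884.274 → ⌈·⌉ = 1885
j=7: r + 6k = 2239.074 → ⌈·⌉ = 2240
j=8: r + 7k = 2593.874 → ⌈·⌉ = 2594
j=9: r + 8k = 2948.674 → ⌈·⌉ = 2949
j=10: r + 9k = 3303.474 → ⌈·⌉ = 3304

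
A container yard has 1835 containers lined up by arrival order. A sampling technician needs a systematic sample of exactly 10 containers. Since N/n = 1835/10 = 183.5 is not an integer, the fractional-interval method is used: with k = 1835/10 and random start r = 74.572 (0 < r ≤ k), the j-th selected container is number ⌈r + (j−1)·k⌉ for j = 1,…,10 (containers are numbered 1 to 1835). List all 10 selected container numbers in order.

75, 259, 442, 626, 809, 993, 1176, 1360, 1543, 1727

j=1: r + 0k = 74.572 → ⌈·⌉ = 75
j=2: r + 1k = 258.072 → ⌈·⌉ = 259
j=3: r + 2k = 441.572 → ⌈·⌉ = 442
j=4: r + 3k = 625.072 → ⌈·⌉ = 626
j=5: r + 4k = 808.572 → ⌈·⌉ = 809
j=6: r + 5k = 992.072 → ⌈·⌉ = 993
j=7: r + 6k = 1175.572 → ⌈·⌉ = 1176
j=8: r + 7k = 1359.072 → ⌈·⌉ = 1360
j=9: r + 8k = 1542.572 → ⌈·⌉ = 1543
j=10: r + 9k = 1726.072 → ⌈·⌉ = 1727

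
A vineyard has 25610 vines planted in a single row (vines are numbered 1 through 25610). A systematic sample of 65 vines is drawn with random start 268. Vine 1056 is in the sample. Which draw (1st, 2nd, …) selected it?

k = 25610/65 = 394
position = (1056 − 268)/394 + 1 = 788/394 + 1 = 2 + 1 = 3

3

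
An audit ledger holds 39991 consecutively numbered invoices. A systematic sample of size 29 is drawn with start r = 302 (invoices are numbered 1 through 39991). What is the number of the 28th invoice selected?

k = 39991/29 = 1379
28th selection = r + (28−1)·k = 302 + 27×1379 = 302 + 37233 = 37535

37535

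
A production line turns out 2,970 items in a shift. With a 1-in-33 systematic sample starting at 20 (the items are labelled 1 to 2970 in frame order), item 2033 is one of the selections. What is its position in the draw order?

k = 33
position = (2033 − 20)/33 + 1 = 2013/33 + 1 = 61 + 1 = 62

62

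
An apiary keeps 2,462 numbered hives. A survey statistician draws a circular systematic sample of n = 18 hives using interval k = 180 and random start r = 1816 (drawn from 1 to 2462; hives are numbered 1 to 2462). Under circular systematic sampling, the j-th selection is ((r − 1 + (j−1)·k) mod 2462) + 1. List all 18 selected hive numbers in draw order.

1816, 1996, 2176, 2356, 74, 254, 434, 614, 794, 974, 1154, 1334, 1514, 1694, 1874, 2054, 2234, 2414

Selection 1: 1816
Selection 2: 1816 + 180 = 1996
Selection 3: 1996 + 180 = 2176
Selection 4: 2176 + 180 = 2356
Selection 5: 2356 + 180 = 2536 → 2536 − 2462 = 74
Selection 6: 74 + 180 = 254
Selection 7: 254 + 180 = 434
Selection 8: 434 + 180 = 614
Selection 9: 614 + 180 = 794
Selection 10: 794 + 180 = 974
Selection 11: 974 + 180 = 1154
Selection 12: 1154 + 180 = 1334
Selection 13: 1334 + 180 = 1514
Selection 14: 1514 + 180 = 1694
Selection 15: 1694 + 180 = 1874
Selection 16: 1874 + 180 = 2054
Selection 17: 2054 + 180 = 2234
Selection 18: 2234 + 180 = 2414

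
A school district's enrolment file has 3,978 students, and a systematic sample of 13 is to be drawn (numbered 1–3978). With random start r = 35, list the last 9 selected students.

1259, 1565, 1871, 2177, 2483, 2789, 3095, 3401, 3707

k = N/n = 3978/13 = 306
5th selection = 35 + 4×306 = 1259
6th: 1259 + 306 = 1565
7th: 1565 + 306 = 1871
8th: 1871 + 306 = 2177
9th: 2177 + 306 = 2483
10th: 2483 + 306 = 2789
11th: 2789 + 306 = 3095
12th: 3095 + 306 = 3401
13th: 3401 + 306 = 3707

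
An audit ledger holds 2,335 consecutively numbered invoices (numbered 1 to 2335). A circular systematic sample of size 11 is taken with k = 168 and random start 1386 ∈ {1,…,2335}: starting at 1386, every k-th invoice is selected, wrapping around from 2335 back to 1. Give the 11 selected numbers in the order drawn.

Selection 1: 1386
Selection 2: 1386 + 168 = 1554
Selection 3: 1554 + 168 = 1722
Selection 4: 1722 + 168 = 1890
Selection 5: 1890 + 168 = 2058
Selection 6: 2058 + 168 = 2226
Selection 7: 2226 + 168 = 2394 → 2394 − 2335 = 59
Selection 8: 59 + 168 = 227
Selection 9: 227 + 168 = 395
Selection 10: 395 + 168 = 563
Selection 11: 563 + 168 = 731

1386, 1554, 1722, 1890, 2058, 2226, 59, 227, 395, 563, 731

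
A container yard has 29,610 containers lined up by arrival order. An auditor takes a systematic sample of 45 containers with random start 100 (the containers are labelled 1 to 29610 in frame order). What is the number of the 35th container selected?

22472

k = 29610/45 = 658
35th selection = r + (35−1)·k = 100 + 34×658 = 100 + 22372 = 22472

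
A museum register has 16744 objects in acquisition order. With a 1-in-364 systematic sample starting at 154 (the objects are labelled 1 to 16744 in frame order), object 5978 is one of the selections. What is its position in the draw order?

k = 364
position = (5978 − 154)/364 + 1 = 5824/364 + 1 = 16 + 1 = 17

17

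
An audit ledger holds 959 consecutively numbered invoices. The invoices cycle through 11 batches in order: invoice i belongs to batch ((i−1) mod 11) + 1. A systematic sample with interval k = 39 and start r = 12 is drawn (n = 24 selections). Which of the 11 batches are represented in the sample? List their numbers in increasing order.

1, 2, 3, 4, 5, 6, 7, 8, 9, 10, 11

Consecutive selections differ by k = 39, so their batch numbers differ by 39 mod 11 = 6.
gcd(39, 11) = 1, so the sample visits 11/1 = 11 distinct residues mod 11.
Start 12 is batch 1; the batches hit are 1, 2, 3, 4, 5, 6, 7, 8, 9, 10, 11.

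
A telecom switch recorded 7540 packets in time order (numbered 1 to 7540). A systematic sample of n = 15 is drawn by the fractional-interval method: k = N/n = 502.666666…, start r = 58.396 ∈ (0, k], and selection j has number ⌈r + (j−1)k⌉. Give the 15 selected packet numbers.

59, 562, 1064, 1567, 2070, 2572, 3075, 3578, 4080, 4583, 5086, 5588, 6091, 6594, 7096

j=1: r + 0k = 58.396 → ⌈·⌉ = 59
j=2: r + 1k = 561.062666… → ⌈·⌉ = 562
j=3: r + 2k = 1063.729333… → ⌈·⌉ = 1064
j=4: r + 3k = 1566.396 → ⌈·⌉ = 1567
j=5: r + 4k = 2069.062666… → ⌈·⌉ = 2070
j=6: r + 5k = 2571.729333… → ⌈·⌉ = 2572
j=7: r + 6k = 3074.396 → ⌈·⌉ = 3075
j=8: r + 7k = 3577.062666… → ⌈·⌉ = 3578
j=9: r + 8k = 4079.729333… → ⌈·⌉ = 4080
j=10: r + 9k = 4582.396 → ⌈·⌉ = 4583
j=11: r + 10k = 5085.062666… → ⌈·⌉ = 5086
j=12: r + 11k = 5587.729333… → ⌈·⌉ = 5588
j=13: r + 12k = 6090.396 → ⌈·⌉ = 6091
j=14: r + 13k = 6593.062666… → ⌈·⌉ = 6594
j=15: r + 14k = 7095.729333… → ⌈·⌉ = 7096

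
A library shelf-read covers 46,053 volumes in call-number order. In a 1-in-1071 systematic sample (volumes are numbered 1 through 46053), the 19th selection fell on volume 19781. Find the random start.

503

k = 1071
r = 19781 − (19−1)×1071 = 19781 − 19278 = 503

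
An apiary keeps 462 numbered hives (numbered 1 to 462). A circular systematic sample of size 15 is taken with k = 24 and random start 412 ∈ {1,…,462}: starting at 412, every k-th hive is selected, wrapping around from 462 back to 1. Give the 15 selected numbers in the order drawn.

412, 436, 460, 22, 46, 70, 94, 118, 142, 166, 190, 214, 238, 262, 286

Selection 1: 412
Selection 2: 412 + 24 = 436
Selection 3: 436 + 24 = 460
Selection 4: 460 + 24 = 484 → 484 − 462 = 22
Selection 5: 22 + 24 = 46
Selection 6: 46 + 24 = 70
Selection 7: 70 + 24 = 94
Selection 8: 94 + 24 = 118
Selection 9: 118 + 24 = 142
Selection 10: 142 + 24 = 166
Selection 11: 166 + 24 = 190
Selection 12: 190 + 24 = 214
Selection 13: 214 + 24 = 238
Selection 14: 238 + 24 = 262
Selection 15: 262 + 24 = 286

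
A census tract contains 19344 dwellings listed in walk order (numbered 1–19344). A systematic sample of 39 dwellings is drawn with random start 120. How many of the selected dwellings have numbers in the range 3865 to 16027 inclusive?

k = 19344/39 = 496
First selection ≥ 3865: 120 + ⌈(3865−120)/496⌉·496 = 120 + 8×496 = 4088
Last selection ≤ 16027: 120 + ⌊(16027−120)/496⌋·496 = 120 + 32×496 = 15992
Count = 32 − 8 + 1 = 25

25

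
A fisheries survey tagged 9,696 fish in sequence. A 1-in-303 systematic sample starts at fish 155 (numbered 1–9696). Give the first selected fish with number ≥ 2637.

2882

k = 303
Steps past start: ⌈(2637 − 155)/303⌉ = ⌈2482/303⌉ = 9
Selected fish: 155 + 9×303 = 2882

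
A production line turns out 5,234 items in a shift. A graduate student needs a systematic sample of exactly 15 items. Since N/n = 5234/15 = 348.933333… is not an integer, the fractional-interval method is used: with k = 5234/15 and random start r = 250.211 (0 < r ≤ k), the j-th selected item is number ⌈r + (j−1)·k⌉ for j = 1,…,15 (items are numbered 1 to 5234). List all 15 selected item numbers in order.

251, 600, 949, 1298, 1646, 1995, 2344, 2693, 3042, 3391, 3740, 4089, 4438, 4787, 5136

j=1: r + 0k = 250.211 → ⌈·⌉ = 251
j=2: r + 1k = 599.144333… → ⌈·⌉ = 600
j=3: r + 2k = 948.077666… → ⌈·⌉ = 949
j=4: r + 3k = 1297.011 → ⌈·⌉ = 1298
j=5: r + 4k = 1645.944333… → ⌈·⌉ = 1646
j=6: r + 5k = 1994.877666… → ⌈·⌉ = 1995
j=7: r + 6k = 2343.811 → ⌈·⌉ = 2344
j=8: r + 7k = 2692.744333… → ⌈·⌉ = 2693
j=9: r + 8k = 3041.677666… → ⌈·⌉ = 3042
j=10: r + 9k = 3390.611 → ⌈·⌉ = 3391
j=11: r + 10k = 3739.544333… → ⌈·⌉ = 3740
j=12: r + 11k = 4088.477666… → ⌈·⌉ = 4089
j=13: r + 12k = 4437.411 → ⌈·⌉ = 4438
j=14: r + 13k = 4786.344333… → ⌈·⌉ = 4787
j=15: r + 14k = 5135.277666… → ⌈·⌉ = 5136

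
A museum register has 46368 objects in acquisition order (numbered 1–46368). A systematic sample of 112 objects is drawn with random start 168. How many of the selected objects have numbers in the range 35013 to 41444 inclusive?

k = 46368/112 = 414
First selection ≥ 35013: 168 + ⌈(35013−168)/414⌉·414 = 168 + 85×414 = 35358
Last selection ≤ 41444: 168 + ⌊(41444−168)/414⌋·414 = 168 + 99×414 = 41154
Count = 99 − 85 + 1 = 15

15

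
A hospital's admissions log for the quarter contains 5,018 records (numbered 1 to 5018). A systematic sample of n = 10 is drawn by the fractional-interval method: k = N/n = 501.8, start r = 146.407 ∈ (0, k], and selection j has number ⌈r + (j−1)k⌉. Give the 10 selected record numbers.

j=1: r + 0k = 146.407 → ⌈·⌉ = 147
j=2: r + 1k = 648.207 → ⌈·⌉ = 649
j=3: r + 2k = 1150.007 → ⌈·⌉ = 1151
j=4: r + 3k = 1651.807 → ⌈·⌉ = 1652
j=5: r + 4k = 2153.607 → ⌈·⌉ = 2154
j=6: r + 5k = 2655.407 → ⌈·⌉ = 2656
j=7: r + 6k = 3157.207 → ⌈·⌉ = 3158
j=8: r + 7k = 3659.007 → ⌈·⌉ = 3660
j=9: r + 8k = 4160.807 → ⌈·⌉ = 4161
j=10: r + 9k = 4662.607 → ⌈·⌉ = 4663

147, 649, 1151, 1652, 2154, 2656, 3158, 3660, 4161, 4663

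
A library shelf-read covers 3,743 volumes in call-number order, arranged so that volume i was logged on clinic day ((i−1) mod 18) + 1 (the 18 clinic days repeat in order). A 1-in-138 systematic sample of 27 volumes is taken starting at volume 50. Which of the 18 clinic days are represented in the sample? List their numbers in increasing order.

Consecutive selections differ by k = 138, so their clinic day numbers differ by 138 mod 18 = 12.
gcd(138, 18) = 6, so the sample visits 18/6 = 3 distinct residues mod 18.
Start 50 is clinic day 14; the clinic days hit are 2, 8, 14.

2, 8, 14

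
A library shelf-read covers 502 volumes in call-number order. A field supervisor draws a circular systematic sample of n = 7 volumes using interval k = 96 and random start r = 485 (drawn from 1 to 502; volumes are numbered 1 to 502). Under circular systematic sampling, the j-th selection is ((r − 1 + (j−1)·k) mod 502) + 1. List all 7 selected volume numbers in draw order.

Selection 1: 485
Selection 2: 485 + 96 = 581 → 581 − 502 = 79
Selection 3: 79 + 96 = 175
Selection 4: 175 + 96 = 271
Selection 5: 271 + 96 = 367
Selection 6: 367 + 96 = 463
Selection 7: 463 + 96 = 559 → 559 − 502 = 57

485, 79, 175, 271, 367, 463, 57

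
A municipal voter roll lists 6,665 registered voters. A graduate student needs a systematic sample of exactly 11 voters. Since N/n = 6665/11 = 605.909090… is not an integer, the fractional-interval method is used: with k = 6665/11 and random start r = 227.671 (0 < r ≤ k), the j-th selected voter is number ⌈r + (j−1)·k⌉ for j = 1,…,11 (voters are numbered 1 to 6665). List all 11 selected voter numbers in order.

228, 834, 1440, 2046, 2652, 3258, 3864, 4470, 5075, 5681, 6287

j=1: r + 0k = 227.671 → ⌈·⌉ = 228
j=2: r + 1k = 833.580090… → ⌈·⌉ = 834
j=3: r + 2k = 1439.489181… → ⌈·⌉ = 1440
j=4: r + 3k = 2045.398272… → ⌈·⌉ = 2046
j=5: r + 4k = 2651.307363… → ⌈·⌉ = 2652
j=6: r + 5k = 3257.216454… → ⌈·⌉ = 3258
j=7: r + 6k = 3863.125545… → ⌈·⌉ = 3864
j=8: r + 7k = 4469.034636… → ⌈·⌉ = 4470
j=9: r + 8k = 5074.943727… → ⌈·⌉ = 5075
j=10: r + 9k = 5680.852818… → ⌈·⌉ = 5681
j=11: r + 10k = 6286.761909… → ⌈·⌉ = 6287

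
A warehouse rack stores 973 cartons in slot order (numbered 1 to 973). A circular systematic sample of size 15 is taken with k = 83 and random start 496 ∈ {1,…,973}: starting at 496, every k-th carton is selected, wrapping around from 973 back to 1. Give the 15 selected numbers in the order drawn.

496, 579, 662, 745, 828, 911, 21, 104, 187, 270, 353, 436, 519, 602, 685

Selection 1: 496
Selection 2: 496 + 83 = 579
Selection 3: 579 + 83 = 662
Selection 4: 662 + 83 = 745
Selection 5: 745 + 83 = 828
Selection 6: 828 + 83 = 911
Selection 7: 911 + 83 = 994 → 994 − 973 = 21
Selection 8: 21 + 83 = 104
Selection 9: 104 + 83 = 187
Selection 10: 187 + 83 = 270
Selection 11: 270 + 83 = 353
Selection 12: 353 + 83 = 436
Selection 13: 436 + 83 = 519
Selection 14: 519 + 83 = 602
Selection 15: 602 + 83 = 685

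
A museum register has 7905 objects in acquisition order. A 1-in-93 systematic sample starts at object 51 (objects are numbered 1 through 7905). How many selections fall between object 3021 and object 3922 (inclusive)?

10

k = 93
First selection ≥ 3021: 51 + ⌈(3021−51)/93⌉·93 = 51 + 32×93 = 3027
Last selection ≤ 3922: 51 + ⌊(3922−51)/93⌋·93 = 51 + 41×93 = 3864
Count = 41 − 32 + 1 = 10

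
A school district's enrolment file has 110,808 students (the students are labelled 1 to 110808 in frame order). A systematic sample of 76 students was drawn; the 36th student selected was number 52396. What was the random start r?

k = 110808/76 = 1458
r = 52396 − (36−1)×1458 = 52396 − 51030 = 1366

1366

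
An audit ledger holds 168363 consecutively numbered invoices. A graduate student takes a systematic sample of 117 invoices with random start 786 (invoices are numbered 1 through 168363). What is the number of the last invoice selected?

k = 168363/117 = 1439
117th selection = r + (117−1)·k = 786 + 116×1439 = 786 + 166924 = 167710

167710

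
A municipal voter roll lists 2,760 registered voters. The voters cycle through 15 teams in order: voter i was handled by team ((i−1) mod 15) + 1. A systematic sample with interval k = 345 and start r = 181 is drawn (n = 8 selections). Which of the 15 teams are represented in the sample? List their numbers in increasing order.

Consecutive selections differ by k = 345, so their team numbers differ by 345 mod 15 = 0.
gcd(345, 15) = 15, so the sample visits 15/15 = 1 distinct residues mod 15.
Start 181 is team 1; the teams hit are 1.

1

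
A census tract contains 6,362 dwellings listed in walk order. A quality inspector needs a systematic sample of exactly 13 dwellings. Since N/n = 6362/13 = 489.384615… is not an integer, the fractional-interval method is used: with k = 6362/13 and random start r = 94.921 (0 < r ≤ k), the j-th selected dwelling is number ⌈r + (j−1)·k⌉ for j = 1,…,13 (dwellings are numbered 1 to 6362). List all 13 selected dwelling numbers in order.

95, 585, 1074, 1564, 2053, 2542, 3032, 3521, 4010, 4500, 4989, 5479, 5968

j=1: r + 0k = 94.921 → ⌈·⌉ = 95
j=2: r + 1k = 584.305615… → ⌈·⌉ = 585
j=3: r + 2k = 1073.690230… → ⌈·⌉ = 1074
j=4: r + 3k = 1563.074846… → ⌈·⌉ = 1564
j=5: r + 4k = 2052.459461… → ⌈·⌉ = 2053
j=6: r + 5k = 2541.844076… → ⌈·⌉ = 2542
j=7: r + 6k = 3031.228692… → ⌈·⌉ = 3032
j=8: r + 7k = 3520.613307… → ⌈·⌉ = 3521
j=9: r + 8k = 4009.997923… → ⌈·⌉ = 4010
j=10: r + 9k = 4499.382538… → ⌈·⌉ = 4500
j=11: r + 10k = 4988.767153… → ⌈·⌉ = 4989
j=12: r + 11k = 5478.151769… → ⌈·⌉ = 5479
j=13: r + 12k = 5967.536384… → ⌈·⌉ = 5968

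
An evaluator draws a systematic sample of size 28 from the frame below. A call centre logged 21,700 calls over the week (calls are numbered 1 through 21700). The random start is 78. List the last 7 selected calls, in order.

16353, 17128, 17903, 18678, 19453, 20228, 21003

k = N/n = 21700/28 = 775
22nd selection = 78 + 21×775 = 16353
23rd: 16353 + 775 = 17128
24th: 17128 + 775 = 17903
25th: 17903 + 775 = 18678
26th: 18678 + 775 = 19453
27th: 19453 + 775 = 20228
28th: 20228 + 775 = 21003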